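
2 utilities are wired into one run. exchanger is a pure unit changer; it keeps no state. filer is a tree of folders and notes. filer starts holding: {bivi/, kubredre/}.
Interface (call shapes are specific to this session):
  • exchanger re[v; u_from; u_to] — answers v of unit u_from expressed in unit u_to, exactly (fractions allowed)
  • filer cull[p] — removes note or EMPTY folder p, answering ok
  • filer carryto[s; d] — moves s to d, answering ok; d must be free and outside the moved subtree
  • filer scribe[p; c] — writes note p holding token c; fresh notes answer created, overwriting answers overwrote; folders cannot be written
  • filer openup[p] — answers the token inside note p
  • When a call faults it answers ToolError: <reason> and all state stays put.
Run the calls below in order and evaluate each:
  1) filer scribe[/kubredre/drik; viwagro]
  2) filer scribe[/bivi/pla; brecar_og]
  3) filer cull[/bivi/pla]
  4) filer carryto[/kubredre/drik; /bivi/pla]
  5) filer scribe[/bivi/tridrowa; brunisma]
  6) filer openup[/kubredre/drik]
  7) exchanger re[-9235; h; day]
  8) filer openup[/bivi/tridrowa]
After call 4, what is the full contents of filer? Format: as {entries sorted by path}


Answer: {bivi/, bivi/pla=viwagro, kubredre/}

Derivation:
Now I run filer scribe with /kubredre/drik, viwagro, yielding created.
Calling filer scribe with /bivi/pla, brecar_og, giving created.
Invoking filer cull with /bivi/pla, which returns ok.
Using filer carryto with /kubredre/drik, /bivi/pla, and see ok.
Then filer scribe with /bivi/tridrowa, brunisma, and observe created.
I call filer openup with /kubredre/drik, → ToolError: not found.
I use exchanger re with -9235, h, day, which returns -9235/24.
Using filer openup with /bivi/tridrowa, and get brunisma.


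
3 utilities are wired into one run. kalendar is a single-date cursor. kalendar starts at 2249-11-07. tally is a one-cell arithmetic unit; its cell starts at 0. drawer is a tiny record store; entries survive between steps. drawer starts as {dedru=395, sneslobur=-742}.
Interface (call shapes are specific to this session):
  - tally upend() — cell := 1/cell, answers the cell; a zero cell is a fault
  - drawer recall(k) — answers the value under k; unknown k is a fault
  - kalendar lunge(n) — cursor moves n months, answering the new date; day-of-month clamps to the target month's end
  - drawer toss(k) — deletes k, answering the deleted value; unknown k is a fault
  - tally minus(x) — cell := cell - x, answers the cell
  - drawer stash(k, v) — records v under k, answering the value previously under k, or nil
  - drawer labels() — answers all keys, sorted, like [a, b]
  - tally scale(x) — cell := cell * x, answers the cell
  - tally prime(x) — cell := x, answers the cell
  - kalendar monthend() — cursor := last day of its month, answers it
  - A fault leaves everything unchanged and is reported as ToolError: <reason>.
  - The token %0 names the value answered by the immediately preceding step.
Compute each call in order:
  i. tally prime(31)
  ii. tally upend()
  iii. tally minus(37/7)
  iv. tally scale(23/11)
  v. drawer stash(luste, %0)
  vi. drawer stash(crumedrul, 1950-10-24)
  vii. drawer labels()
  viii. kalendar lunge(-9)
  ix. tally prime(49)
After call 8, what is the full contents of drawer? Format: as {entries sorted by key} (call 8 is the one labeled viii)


Now I run tally prime passing x: 31, — result: 31.
I use tally upend(), giving 1/31.
Using tally minus passing x: 37/7, — result: -1140/217.
I invoke tally scale passing x: 23/11, and see -26220/2387.
Next I call drawer stash passing k: luste, v: %0, yielding nil.
Then drawer stash passing k: crumedrul, v: 1950-10-24, which returns nil.
Calling drawer labels(), — result: [crumedrul, dedru, luste, sneslobur].
I try kalendar lunge passing n: -9, yielding 2249-02-07.
Invoking tally prime passing x: 49, → 49.

Answer: {crumedrul=1950-10-24, dedru=395, luste=-26220/2387, sneslobur=-742}


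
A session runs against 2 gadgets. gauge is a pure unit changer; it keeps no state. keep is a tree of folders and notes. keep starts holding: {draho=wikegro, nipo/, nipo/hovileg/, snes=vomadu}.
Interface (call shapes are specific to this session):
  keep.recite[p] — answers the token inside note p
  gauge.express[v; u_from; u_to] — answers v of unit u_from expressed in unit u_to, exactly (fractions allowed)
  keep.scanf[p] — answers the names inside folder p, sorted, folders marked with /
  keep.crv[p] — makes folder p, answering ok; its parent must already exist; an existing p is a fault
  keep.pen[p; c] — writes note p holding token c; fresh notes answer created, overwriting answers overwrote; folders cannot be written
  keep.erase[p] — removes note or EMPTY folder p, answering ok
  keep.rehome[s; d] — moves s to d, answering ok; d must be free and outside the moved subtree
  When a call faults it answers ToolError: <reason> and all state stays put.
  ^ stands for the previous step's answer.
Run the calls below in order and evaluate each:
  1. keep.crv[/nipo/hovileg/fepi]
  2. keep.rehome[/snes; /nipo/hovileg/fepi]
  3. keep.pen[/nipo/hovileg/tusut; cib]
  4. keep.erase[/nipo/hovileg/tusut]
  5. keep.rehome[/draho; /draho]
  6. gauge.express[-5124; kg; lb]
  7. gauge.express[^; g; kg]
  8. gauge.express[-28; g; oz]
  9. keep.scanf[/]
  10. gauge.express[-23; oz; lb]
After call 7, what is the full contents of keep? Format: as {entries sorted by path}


Answer: {draho=wikegro, nipo/, nipo/hovileg/, nipo/hovileg/fepi/, snes=vomadu}

Derivation:
I try keep.crv passing /nipo/hovileg/fepi: ok.
Invoking keep.rehome passing /snes, /nipo/hovileg/fepi: ToolError: exists.
I use keep.pen passing /nipo/hovileg/tusut, cib, → created.
Then keep.erase passing /nipo/hovileg/tusut, yielding ok.
I use keep.rehome passing /draho, /draho, which returns ToolError: exists.
Next I call gauge.express passing -5124, kg, lb, and observe -73200000000/6479891.
Now I run gauge.express passing ^, g, kg, which returns -73200000/6479891.
Invoking gauge.express passing -28, g, oz, yielding -6400000/6479891.
Now I run keep.scanf passing /, which returns [draho, nipo/, snes].
I run gauge.express passing -23, oz, lb, — result: -23/16.


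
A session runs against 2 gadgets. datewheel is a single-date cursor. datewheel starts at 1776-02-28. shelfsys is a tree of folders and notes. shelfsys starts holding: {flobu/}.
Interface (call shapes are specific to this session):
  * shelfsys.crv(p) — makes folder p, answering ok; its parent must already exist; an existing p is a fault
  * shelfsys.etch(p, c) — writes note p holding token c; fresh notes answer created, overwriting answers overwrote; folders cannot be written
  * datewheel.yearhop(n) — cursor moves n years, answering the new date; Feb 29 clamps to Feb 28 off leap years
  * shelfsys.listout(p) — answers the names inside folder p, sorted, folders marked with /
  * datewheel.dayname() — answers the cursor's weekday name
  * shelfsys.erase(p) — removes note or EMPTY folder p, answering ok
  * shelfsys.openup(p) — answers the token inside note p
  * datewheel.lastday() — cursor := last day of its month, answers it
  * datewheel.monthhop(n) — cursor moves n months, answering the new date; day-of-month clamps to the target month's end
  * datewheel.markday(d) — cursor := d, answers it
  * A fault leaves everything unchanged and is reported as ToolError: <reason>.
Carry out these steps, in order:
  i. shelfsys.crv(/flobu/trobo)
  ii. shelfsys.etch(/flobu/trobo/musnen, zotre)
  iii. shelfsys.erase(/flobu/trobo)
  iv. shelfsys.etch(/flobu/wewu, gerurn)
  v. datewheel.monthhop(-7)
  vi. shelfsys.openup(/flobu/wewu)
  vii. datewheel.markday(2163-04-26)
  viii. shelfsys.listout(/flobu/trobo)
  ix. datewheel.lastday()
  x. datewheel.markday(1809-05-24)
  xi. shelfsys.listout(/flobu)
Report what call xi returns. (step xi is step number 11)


CALL shelfsys.crv[p→/flobu/trobo]
RET  ok
CALL shelfsys.etch[p→/flobu/trobo/musnen; c→zotre]
RET  created
CALL shelfsys.erase[p→/flobu/trobo]
RET  ToolError: not empty
CALL shelfsys.etch[p→/flobu/wewu; c→gerurn]
RET  created
CALL datewheel.monthhop[n→-7]
RET  1775-07-28
CALL shelfsys.openup[p→/flobu/wewu]
RET  gerurn
CALL datewheel.markday[d→2163-04-26]
RET  2163-04-26
CALL shelfsys.listout[p→/flobu/trobo]
RET  [musnen]
CALL datewheel.lastday[]
RET  2163-04-30
CALL datewheel.markday[d→1809-05-24]
RET  1809-05-24
CALL shelfsys.listout[p→/flobu]
RET  [trobo/, wewu]

Answer: [trobo/, wewu]


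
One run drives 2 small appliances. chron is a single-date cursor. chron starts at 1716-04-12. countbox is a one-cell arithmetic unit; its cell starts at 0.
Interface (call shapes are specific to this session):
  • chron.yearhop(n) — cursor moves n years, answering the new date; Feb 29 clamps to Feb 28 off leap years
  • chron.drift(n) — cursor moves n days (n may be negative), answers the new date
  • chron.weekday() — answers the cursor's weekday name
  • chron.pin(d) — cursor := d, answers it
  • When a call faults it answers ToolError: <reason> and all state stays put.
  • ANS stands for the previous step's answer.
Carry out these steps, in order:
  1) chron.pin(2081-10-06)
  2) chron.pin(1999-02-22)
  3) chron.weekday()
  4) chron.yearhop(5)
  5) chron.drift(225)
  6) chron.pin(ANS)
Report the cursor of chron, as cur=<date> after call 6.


~$ pin 2081-10-06
:: 2081-10-06
~$ pin 1999-02-22
:: 1999-02-22
~$ weekday
:: Monday
~$ yearhop 5
:: 2004-02-22
~$ drift 225
:: 2004-10-04
~$ pin ANS
:: 2004-10-04

Answer: cur=2004-10-04


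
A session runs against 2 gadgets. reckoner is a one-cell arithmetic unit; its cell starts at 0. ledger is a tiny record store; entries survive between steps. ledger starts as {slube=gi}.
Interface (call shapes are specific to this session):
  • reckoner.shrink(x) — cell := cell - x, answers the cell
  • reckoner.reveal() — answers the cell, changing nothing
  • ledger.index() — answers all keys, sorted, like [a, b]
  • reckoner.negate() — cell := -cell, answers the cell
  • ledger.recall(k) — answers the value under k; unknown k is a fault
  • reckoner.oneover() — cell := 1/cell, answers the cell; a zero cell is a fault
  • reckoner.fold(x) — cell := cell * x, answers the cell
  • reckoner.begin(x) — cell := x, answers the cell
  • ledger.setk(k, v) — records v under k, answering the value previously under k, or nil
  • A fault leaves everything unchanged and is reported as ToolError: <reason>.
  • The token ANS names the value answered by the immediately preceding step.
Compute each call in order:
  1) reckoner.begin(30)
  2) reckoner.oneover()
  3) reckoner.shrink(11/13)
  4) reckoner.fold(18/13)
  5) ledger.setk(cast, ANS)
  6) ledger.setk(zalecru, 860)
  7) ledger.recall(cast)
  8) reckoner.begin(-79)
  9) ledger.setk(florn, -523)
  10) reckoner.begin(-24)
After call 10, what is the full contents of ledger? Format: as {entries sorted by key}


Answer: {cast=-951/845, florn=-523, slube=gi, zalecru=860}

Derivation:
→ reckoner.begin(x→30)
← 30
→ reckoner.oneover()
← 1/30
→ reckoner.shrink(x→11/13)
← -317/390
→ reckoner.fold(x→18/13)
← -951/845
→ ledger.setk(k→cast, v→ANS)
← nil
→ ledger.setk(k→zalecru, v→860)
← nil
→ ledger.recall(k→cast)
← -951/845
→ reckoner.begin(x→-79)
← -79
→ ledger.setk(k→florn, v→-523)
← nil
→ reckoner.begin(x→-24)
← -24


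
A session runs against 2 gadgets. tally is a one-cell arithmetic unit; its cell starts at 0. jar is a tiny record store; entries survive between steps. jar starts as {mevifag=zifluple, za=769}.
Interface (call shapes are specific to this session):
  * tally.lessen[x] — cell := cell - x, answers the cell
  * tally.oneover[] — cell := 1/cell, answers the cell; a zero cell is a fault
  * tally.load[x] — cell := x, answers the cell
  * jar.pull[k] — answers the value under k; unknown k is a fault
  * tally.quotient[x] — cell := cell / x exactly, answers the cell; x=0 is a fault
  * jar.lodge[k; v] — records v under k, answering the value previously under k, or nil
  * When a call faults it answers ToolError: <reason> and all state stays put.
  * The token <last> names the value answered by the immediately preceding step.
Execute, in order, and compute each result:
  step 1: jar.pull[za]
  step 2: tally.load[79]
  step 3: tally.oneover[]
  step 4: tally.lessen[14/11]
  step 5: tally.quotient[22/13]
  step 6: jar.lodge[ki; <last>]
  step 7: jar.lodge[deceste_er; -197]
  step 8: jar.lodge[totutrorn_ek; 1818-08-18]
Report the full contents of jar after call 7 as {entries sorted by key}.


Answer: {deceste_er=-197, ki=-14235/19118, mevifag=zifluple, za=769}

Derivation:
Invoking jar.pull(k: za), and observe 769.
I run tally.load(x: 79), — result: 79.
Next I call tally.oneover, → 1/79.
Now I run tally.lessen(x: 14/11), → -1095/869.
Calling tally.quotient(x: 22/13), and get -14235/19118.
Invoking jar.lodge(k: ki, v: <last>): nil.
I invoke jar.lodge(k: deceste_er, v: -197), which returns nil.
I run jar.lodge(k: totutrorn_ek, v: 1818-08-18), and see nil.


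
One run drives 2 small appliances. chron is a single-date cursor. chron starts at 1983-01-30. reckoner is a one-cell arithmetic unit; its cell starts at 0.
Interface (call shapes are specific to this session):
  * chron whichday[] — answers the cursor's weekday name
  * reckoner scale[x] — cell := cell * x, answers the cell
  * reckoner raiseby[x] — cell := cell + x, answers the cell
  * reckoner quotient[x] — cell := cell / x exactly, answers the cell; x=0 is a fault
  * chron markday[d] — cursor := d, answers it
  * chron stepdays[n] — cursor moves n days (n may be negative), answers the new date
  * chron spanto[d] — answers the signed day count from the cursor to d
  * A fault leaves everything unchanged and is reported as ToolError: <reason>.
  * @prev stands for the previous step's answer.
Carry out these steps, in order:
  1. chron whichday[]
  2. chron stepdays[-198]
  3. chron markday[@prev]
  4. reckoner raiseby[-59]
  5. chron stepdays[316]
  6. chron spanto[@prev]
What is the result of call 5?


>>> chron whichday
[out] Sunday
>>> chron stepdays -198
[out] 1982-07-16
>>> chron markday @prev
[out] 1982-07-16
>>> reckoner raiseby -59
[out] -59
>>> chron stepdays 316
[out] 1983-05-28
>>> chron spanto @prev
[out] 0

Answer: 1983-05-28


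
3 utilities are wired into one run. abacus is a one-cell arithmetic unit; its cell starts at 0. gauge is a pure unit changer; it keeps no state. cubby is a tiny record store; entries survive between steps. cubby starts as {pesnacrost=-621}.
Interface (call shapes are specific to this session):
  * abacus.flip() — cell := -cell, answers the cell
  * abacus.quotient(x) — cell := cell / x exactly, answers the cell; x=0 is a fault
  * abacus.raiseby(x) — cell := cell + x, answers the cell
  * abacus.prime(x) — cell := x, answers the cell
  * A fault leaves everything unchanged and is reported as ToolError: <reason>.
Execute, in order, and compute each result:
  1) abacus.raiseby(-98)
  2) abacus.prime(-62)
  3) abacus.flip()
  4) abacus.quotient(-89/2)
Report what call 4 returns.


-- raiseby(x='-98') : -98
-- prime(x='-62') : -62
-- flip() : 62
-- quotient(x='-89/2') : -124/89

Answer: -124/89


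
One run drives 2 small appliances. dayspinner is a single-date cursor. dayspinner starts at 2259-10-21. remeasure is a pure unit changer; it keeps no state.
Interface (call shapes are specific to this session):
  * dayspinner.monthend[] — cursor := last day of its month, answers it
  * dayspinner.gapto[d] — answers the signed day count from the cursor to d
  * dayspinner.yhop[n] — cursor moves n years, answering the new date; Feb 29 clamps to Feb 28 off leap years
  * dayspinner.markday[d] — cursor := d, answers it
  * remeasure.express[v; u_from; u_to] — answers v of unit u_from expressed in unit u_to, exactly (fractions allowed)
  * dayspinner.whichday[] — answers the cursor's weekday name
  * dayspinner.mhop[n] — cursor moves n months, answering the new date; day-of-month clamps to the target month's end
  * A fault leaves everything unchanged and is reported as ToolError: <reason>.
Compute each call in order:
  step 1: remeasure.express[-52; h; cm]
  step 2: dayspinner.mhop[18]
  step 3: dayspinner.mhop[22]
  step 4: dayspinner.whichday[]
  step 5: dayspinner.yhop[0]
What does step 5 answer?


==> remeasure.express(v→-52, u_from→h, u_to→cm)
<== ToolError: incompatible units
==> dayspinner.mhop(n→18)
<== 2261-04-21
==> dayspinner.mhop(n→22)
<== 2263-02-21
==> dayspinner.whichday()
<== Saturday
==> dayspinner.yhop(n→0)
<== 2263-02-21

Answer: 2263-02-21


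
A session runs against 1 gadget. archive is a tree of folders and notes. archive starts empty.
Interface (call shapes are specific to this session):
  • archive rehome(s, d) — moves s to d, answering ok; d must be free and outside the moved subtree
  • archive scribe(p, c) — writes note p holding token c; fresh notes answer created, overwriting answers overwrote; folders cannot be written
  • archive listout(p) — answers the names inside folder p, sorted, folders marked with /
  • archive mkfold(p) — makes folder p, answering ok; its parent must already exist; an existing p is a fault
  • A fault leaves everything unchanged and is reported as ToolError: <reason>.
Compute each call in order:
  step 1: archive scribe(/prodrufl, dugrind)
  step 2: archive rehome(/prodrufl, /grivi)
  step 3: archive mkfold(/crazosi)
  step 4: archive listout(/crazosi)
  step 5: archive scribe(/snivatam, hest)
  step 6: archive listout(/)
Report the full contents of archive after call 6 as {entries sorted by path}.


Answer: {crazosi/, grivi=dugrind, snivatam=hest}

Derivation:
Do: archive scribe[p: /prodrufl; c: dugrind]
See: created
Do: archive rehome[s: /prodrufl; d: /grivi]
See: ok
Do: archive mkfold[p: /crazosi]
See: ok
Do: archive listout[p: /crazosi]
See: []
Do: archive scribe[p: /snivatam; c: hest]
See: created
Do: archive listout[p: /]
See: [crazosi/, grivi, snivatam]


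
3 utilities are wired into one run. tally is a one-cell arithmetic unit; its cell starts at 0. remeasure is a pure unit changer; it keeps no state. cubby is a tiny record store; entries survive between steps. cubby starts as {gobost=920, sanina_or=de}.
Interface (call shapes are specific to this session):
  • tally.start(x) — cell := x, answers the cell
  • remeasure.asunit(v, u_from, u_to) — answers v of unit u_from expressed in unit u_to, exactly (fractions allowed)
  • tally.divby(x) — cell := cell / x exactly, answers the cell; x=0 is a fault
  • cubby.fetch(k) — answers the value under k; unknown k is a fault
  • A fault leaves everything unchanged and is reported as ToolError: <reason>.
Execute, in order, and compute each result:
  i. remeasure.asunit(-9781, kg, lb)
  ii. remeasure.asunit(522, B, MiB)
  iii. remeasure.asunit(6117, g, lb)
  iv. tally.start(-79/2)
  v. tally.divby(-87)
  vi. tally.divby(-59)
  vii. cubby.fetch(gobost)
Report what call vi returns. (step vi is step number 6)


>>> asunit v=-9781 u_from=kg u_to=lb
:: -978100000000/45359237
>>> asunit v=522 u_from=B u_to=MiB
:: 261/524288
>>> asunit v=6117 u_from=g u_to=lb
:: 611700000/45359237
>>> start x=-79/2
:: -79/2
>>> divby x=-87
:: 79/174
>>> divby x=-59
:: -79/10266
>>> fetch k=gobost
:: 920

Answer: -79/10266


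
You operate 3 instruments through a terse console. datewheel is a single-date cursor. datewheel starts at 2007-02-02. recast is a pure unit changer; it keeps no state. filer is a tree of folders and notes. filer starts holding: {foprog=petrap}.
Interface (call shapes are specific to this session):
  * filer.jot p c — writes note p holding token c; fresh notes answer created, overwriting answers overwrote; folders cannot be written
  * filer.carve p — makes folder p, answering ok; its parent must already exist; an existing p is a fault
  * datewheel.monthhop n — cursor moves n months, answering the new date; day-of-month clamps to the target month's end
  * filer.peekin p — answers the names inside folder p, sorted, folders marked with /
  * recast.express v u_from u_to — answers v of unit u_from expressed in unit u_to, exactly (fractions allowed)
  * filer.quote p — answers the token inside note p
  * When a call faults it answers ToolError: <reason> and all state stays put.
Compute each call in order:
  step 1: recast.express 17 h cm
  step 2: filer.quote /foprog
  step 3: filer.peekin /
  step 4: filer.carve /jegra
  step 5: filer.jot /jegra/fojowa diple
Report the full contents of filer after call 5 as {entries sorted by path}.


Next I call recast.express using v=17, u_from=h, u_to=cm, yielding ToolError: incompatible units.
Calling filer.quote using p=/foprog, which returns petrap.
I use filer.peekin using p=/, yielding [foprog].
Calling filer.carve using p=/jegra, yielding ok.
Using filer.jot using p=/jegra/fojowa, c=diple: created.

Answer: {foprog=petrap, jegra/, jegra/fojowa=diple}


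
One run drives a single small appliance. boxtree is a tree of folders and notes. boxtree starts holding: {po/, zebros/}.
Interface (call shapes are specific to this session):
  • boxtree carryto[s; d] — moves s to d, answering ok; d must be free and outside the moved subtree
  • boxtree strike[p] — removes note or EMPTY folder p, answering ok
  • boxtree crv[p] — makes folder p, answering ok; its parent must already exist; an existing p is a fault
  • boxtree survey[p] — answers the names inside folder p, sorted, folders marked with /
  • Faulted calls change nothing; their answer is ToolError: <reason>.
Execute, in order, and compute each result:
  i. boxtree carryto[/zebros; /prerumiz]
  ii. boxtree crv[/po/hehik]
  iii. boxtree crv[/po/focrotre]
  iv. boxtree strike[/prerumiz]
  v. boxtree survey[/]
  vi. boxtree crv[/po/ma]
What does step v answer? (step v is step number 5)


% 1. boxtree carryto(s: /zebros, d: /prerumiz) => ok
% 2. boxtree crv(p: /po/hehik) => ok
% 3. boxtree crv(p: /po/focrotre) => ok
% 4. boxtree strike(p: /prerumiz) => ok
% 5. boxtree survey(p: /) => [po/]
% 6. boxtree crv(p: /po/ma) => ok

Answer: [po/]


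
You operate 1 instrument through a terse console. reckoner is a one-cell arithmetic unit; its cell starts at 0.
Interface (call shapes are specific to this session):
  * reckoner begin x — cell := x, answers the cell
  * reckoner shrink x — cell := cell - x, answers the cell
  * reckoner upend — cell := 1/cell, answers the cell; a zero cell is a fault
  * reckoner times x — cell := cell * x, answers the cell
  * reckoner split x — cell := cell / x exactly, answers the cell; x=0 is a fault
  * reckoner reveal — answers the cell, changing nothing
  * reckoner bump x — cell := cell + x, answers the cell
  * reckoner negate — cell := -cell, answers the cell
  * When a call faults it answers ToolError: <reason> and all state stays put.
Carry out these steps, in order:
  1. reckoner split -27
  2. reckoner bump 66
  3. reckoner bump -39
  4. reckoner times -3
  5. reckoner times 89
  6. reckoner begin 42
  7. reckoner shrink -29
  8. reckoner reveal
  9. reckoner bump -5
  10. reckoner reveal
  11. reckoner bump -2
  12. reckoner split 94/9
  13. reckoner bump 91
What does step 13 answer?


I call reckoner split(x='-27'), giving 0.
I run reckoner bump(x='66'), giving 66.
Invoking reckoner bump(x='-39'), yielding 27.
Next I call reckoner times(x='-3'), and get -81.
Calling reckoner times(x='89'), — result: -7209.
Now I run reckoner begin(x='42'), yielding 42.
Then reckoner shrink(x='-29'), — result: 71.
Calling reckoner reveal, → 71.
I run reckoner bump(x='-5'), yielding 66.
Then reckoner reveal, and get 66.
Calling reckoner bump(x='-2'): 64.
I call reckoner split(x='94/9'), giving 288/47.
I try reckoner bump(x='91'), and get 4565/47.

Answer: 4565/47


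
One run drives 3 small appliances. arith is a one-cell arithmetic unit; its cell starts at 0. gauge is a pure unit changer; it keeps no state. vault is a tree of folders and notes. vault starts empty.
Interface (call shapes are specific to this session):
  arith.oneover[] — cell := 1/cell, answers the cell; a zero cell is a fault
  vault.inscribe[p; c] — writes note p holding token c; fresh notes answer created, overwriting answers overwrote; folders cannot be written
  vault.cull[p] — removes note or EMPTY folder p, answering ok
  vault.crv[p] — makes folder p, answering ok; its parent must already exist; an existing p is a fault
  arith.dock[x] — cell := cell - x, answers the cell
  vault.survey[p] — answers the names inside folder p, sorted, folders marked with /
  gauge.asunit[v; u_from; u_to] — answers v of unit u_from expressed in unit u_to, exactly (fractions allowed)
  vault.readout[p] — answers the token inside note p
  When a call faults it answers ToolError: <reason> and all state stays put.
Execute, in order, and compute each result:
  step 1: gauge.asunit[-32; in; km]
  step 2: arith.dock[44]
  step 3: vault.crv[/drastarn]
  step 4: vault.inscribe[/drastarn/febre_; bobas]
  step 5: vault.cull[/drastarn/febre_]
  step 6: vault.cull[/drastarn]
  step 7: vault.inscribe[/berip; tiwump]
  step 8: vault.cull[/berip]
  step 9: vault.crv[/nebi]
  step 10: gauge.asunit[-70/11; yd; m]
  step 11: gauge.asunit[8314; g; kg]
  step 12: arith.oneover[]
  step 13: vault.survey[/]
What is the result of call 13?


I invoke gauge.asunit(-32, in, km), and get -127/156250.
Invoking arith.dock(44), yielding -44.
Then vault.crv(/drastarn), yielding ok.
Then vault.inscribe(/drastarn/febre_, bobas), yielding created.
I use vault.cull(/drastarn/febre_), and see ok.
Then vault.cull(/drastarn), — result: ok.
Next I call vault.inscribe(/berip, tiwump), giving created.
I invoke vault.cull(/berip), giving ok.
I run vault.crv(/nebi), — result: ok.
Invoking gauge.asunit(-70/11, yd, m): -8001/1375.
I try gauge.asunit(8314, g, kg), giving 4157/500.
Calling arith.oneover(), yielding -1/44.
I invoke vault.survey(/), and get [nebi/].

Answer: [nebi/]


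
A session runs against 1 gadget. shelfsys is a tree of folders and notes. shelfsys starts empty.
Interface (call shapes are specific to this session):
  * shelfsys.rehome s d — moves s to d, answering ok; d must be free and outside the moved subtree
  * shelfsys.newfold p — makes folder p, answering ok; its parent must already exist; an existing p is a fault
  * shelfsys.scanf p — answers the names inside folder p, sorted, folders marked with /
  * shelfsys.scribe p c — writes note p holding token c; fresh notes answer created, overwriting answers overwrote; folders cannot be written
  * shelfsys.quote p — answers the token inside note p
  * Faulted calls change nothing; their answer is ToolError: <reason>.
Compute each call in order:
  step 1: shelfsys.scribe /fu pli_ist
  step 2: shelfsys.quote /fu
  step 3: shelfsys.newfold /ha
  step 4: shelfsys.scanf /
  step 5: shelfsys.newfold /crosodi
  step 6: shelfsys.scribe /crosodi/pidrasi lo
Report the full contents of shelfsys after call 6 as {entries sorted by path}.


==> scribe(p='/fu', c='pli_ist')
<== created
==> quote(p='/fu')
<== pli_ist
==> newfold(p='/ha')
<== ok
==> scanf(p='/')
<== [fu, ha/]
==> newfold(p='/crosodi')
<== ok
==> scribe(p='/crosodi/pidrasi', c='lo')
<== created

Answer: {crosodi/, crosodi/pidrasi=lo, fu=pli_ist, ha/}


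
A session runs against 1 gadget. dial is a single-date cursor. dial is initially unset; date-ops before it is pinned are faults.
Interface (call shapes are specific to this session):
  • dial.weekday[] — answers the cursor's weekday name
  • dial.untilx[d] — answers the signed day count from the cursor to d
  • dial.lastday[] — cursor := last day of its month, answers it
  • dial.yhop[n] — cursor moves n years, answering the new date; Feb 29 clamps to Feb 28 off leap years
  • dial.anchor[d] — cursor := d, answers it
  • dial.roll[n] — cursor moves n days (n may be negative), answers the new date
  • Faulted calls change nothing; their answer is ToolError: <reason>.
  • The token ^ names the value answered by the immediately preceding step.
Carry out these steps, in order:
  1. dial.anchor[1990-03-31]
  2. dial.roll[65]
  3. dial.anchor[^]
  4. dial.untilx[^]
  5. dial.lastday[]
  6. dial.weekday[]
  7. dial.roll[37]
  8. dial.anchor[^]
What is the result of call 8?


Step: dial.anchor[1990-03-31]
Result: 1990-03-31
Step: dial.roll[65]
Result: 1990-06-04
Step: dial.anchor[^]
Result: 1990-06-04
Step: dial.untilx[^]
Result: 0
Step: dial.lastday[]
Result: 1990-06-30
Step: dial.weekday[]
Result: Saturday
Step: dial.roll[37]
Result: 1990-08-06
Step: dial.anchor[^]
Result: 1990-08-06

Answer: 1990-08-06


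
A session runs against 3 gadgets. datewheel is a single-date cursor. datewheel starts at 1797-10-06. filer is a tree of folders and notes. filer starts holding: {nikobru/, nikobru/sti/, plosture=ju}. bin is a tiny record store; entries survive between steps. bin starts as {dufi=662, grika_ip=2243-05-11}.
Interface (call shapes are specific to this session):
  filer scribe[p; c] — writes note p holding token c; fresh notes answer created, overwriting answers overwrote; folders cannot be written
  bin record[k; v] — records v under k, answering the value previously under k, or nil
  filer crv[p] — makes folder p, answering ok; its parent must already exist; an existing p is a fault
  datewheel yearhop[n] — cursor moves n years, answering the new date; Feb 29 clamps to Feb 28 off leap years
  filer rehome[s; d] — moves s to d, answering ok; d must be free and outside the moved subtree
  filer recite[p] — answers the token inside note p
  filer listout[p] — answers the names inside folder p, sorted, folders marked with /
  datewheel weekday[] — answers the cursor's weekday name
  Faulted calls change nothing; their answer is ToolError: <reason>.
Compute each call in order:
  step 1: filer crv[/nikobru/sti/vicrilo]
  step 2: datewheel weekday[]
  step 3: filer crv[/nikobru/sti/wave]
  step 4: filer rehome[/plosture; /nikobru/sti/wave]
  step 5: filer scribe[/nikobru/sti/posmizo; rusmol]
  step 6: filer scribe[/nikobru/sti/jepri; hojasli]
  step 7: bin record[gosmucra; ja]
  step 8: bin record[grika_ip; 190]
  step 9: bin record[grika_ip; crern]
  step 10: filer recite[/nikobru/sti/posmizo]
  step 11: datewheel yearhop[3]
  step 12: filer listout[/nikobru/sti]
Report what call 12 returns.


Invoking filer crv on p→/nikobru/sti/vicrilo, → ok.
Invoking datewheel weekday(), giving Friday.
I try filer crv on p→/nikobru/sti/wave, and see ok.
Then filer rehome on s→/plosture, d→/nikobru/sti/wave, → ToolError: exists.
I call filer scribe on p→/nikobru/sti/posmizo, c→rusmol, giving created.
Now I run filer scribe on p→/nikobru/sti/jepri, c→hojasli, and observe created.
I invoke bin record on k→gosmucra, v→ja, and observe nil.
I run bin record on k→grika_ip, v→190: 2243-05-11.
Now I run bin record on k→grika_ip, v→crern, and get 190.
I try filer recite on p→/nikobru/sti/posmizo, → rusmol.
Invoking datewheel yearhop on n→3, yielding 1800-10-06.
Then filer listout on p→/nikobru/sti, — result: [jepri, posmizo, vicrilo/, wave/].

Answer: [jepri, posmizo, vicrilo/, wave/]


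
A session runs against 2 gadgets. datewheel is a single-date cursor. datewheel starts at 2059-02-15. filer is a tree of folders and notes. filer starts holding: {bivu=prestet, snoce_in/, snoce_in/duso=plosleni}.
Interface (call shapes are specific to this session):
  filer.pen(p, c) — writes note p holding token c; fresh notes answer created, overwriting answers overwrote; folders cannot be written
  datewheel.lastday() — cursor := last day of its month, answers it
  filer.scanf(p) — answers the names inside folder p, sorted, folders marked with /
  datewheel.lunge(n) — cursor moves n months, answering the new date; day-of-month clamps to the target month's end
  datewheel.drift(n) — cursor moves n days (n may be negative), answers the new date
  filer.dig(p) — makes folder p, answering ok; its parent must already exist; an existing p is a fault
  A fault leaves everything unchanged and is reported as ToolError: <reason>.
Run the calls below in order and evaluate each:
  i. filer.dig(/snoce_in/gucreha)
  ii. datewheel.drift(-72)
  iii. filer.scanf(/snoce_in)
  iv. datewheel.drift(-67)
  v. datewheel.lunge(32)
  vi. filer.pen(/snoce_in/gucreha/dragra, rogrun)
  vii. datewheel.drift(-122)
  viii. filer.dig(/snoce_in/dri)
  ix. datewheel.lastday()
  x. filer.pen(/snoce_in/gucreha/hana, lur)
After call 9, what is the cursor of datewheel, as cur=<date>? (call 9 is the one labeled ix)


Answer: cur=2061-01-31

Derivation:
-- 1. filer.dig(p='/snoce_in/gucreha') -> ok
-- 2. datewheel.drift(n='-72') -> 2058-12-05
-- 3. filer.scanf(p='/snoce_in') -> [duso, gucreha/]
-- 4. datewheel.drift(n='-67') -> 2058-09-29
-- 5. datewheel.lunge(n='32') -> 2061-05-29
-- 6. filer.pen(p='/snoce_in/gucreha/dragra', c='rogrun') -> created
-- 7. datewheel.drift(n='-122') -> 2061-01-27
-- 8. filer.dig(p='/snoce_in/dri') -> ok
-- 9. datewheel.lastday() -> 2061-01-31
-- 10. filer.pen(p='/snoce_in/gucreha/hana', c='lur') -> created


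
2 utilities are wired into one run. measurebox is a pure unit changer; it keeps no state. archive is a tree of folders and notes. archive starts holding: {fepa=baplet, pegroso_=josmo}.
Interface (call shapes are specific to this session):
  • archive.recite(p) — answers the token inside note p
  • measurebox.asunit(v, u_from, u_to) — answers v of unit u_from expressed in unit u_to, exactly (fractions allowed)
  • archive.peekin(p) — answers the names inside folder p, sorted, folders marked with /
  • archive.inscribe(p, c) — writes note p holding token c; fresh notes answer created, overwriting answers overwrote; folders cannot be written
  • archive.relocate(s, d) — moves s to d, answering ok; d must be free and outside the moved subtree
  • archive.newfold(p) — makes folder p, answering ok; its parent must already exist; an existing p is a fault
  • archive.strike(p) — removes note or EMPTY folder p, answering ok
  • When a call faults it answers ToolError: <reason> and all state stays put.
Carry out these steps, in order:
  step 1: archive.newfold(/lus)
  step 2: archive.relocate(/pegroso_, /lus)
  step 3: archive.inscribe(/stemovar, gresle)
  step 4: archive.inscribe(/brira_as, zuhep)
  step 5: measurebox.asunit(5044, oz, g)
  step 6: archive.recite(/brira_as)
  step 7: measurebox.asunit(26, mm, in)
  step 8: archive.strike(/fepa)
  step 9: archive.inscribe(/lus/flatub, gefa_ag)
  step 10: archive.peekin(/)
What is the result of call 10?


Do: newfold[p=/lus]
See: ok
Do: relocate[s=/pegroso_; d=/lus]
See: ToolError: exists
Do: inscribe[p=/stemovar; c=gresle]
See: created
Do: inscribe[p=/brira_as; c=zuhep]
See: created
Do: asunit[v=5044; u_from=oz; u_to=g]
See: 57197997857/400000
Do: recite[p=/brira_as]
See: zuhep
Do: asunit[v=26; u_from=mm; u_to=in]
See: 130/127
Do: strike[p=/fepa]
See: ok
Do: inscribe[p=/lus/flatub; c=gefa_ag]
See: created
Do: peekin[p=/]
See: [brira_as, lus/, pegroso_, stemovar]

Answer: [brira_as, lus/, pegroso_, stemovar]


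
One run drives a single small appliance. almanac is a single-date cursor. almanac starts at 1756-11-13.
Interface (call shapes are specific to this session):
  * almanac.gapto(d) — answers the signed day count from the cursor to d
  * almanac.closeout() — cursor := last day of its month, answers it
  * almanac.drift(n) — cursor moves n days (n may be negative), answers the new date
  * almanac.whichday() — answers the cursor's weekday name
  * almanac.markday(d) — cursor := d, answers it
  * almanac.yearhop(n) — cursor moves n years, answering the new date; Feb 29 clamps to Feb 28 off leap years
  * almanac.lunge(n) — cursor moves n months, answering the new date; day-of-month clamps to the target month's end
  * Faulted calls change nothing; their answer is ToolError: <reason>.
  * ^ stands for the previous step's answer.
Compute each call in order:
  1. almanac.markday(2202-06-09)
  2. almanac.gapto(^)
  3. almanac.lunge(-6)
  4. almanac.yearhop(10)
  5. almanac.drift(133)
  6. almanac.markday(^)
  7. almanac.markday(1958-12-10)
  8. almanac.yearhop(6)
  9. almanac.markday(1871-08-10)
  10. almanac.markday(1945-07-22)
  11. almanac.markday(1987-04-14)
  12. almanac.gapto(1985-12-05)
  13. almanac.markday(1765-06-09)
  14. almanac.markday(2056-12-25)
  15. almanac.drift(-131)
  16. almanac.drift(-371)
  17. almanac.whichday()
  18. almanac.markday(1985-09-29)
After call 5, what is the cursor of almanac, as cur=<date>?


Answer: cur=2212-04-20

Derivation:
·→ markday(d='2202-06-09')
·← 2202-06-09
·→ gapto(d='^')
·← 0
·→ lunge(n='-6')
·← 2201-12-09
·→ yearhop(n='10')
·← 2211-12-09
·→ drift(n='133')
·← 2212-04-20
·→ markday(d='^')
·← 2212-04-20
·→ markday(d='1958-12-10')
·← 1958-12-10
·→ yearhop(n='6')
·← 1964-12-10
·→ markday(d='1871-08-10')
·← 1871-08-10
·→ markday(d='1945-07-22')
·← 1945-07-22
·→ markday(d='1987-04-14')
·← 1987-04-14
·→ gapto(d='1985-12-05')
·← -495
·→ markday(d='1765-06-09')
·← 1765-06-09
·→ markday(d='2056-12-25')
·← 2056-12-25
·→ drift(n='-131')
·← 2056-08-16
·→ drift(n='-371')
·← 2055-08-11
·→ whichday()
·← Wednesday
·→ markday(d='1985-09-29')
·← 1985-09-29


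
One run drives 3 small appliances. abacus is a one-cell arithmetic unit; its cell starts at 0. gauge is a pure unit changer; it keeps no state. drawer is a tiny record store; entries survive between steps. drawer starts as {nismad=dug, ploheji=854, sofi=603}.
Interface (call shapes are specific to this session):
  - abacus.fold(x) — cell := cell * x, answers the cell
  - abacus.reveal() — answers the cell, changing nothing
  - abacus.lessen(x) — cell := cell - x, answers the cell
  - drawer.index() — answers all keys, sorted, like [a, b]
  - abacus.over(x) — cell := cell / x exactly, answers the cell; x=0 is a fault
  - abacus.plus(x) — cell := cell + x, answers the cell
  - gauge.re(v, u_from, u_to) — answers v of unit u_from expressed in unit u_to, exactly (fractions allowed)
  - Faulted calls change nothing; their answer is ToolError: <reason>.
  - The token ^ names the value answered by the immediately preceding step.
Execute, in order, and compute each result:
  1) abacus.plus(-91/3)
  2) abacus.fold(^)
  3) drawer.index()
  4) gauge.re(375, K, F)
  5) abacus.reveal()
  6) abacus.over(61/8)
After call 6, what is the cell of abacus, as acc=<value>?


// abacus.plus(x: -91/3) ~> -91/3
// abacus.fold(x: ^) ~> 8281/9
// drawer.index() ~> [nismad, ploheji, sofi]
// gauge.re(v: 375, u_from: K, u_to: F) ~> 21533/100
// abacus.reveal() ~> 8281/9
// abacus.over(x: 61/8) ~> 66248/549

Answer: acc=66248/549


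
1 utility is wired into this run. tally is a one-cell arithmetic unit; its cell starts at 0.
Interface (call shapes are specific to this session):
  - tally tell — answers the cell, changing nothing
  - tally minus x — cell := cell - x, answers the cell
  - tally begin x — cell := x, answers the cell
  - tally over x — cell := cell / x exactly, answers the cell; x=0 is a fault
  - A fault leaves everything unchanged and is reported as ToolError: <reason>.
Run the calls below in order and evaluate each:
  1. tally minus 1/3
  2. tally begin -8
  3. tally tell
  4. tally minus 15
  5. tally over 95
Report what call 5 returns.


Answer: -23/95

Derivation:
-> tally minus(x→1/3)
<- -1/3
-> tally begin(x→-8)
<- -8
-> tally tell()
<- -8
-> tally minus(x→15)
<- -23
-> tally over(x→95)
<- -23/95


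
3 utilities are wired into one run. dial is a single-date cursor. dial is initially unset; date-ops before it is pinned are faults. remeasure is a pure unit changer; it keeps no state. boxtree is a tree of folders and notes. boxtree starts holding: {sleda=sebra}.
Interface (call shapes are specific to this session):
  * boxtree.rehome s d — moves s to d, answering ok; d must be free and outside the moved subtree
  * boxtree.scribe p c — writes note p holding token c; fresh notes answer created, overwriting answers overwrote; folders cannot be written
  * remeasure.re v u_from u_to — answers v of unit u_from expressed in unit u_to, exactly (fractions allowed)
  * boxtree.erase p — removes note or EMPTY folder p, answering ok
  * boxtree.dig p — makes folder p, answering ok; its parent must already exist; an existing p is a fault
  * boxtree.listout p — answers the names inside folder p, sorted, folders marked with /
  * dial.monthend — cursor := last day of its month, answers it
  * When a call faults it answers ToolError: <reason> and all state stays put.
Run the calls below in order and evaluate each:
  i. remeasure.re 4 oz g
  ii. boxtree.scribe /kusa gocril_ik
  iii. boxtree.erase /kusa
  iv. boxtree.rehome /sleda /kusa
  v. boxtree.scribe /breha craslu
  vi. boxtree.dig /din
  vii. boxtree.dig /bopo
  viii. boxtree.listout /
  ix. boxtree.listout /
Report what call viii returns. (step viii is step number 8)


;; re(v='4', u_from='oz', u_to='g') ~> 45359237/400000
;; scribe(p='/kusa', c='gocril_ik') ~> created
;; erase(p='/kusa') ~> ok
;; rehome(s='/sleda', d='/kusa') ~> ok
;; scribe(p='/breha', c='craslu') ~> created
;; dig(p='/din') ~> ok
;; dig(p='/bopo') ~> ok
;; listout(p='/') ~> [bopo/, breha, din/, kusa]
;; listout(p='/') ~> [bopo/, breha, din/, kusa]

Answer: [bopo/, breha, din/, kusa]
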